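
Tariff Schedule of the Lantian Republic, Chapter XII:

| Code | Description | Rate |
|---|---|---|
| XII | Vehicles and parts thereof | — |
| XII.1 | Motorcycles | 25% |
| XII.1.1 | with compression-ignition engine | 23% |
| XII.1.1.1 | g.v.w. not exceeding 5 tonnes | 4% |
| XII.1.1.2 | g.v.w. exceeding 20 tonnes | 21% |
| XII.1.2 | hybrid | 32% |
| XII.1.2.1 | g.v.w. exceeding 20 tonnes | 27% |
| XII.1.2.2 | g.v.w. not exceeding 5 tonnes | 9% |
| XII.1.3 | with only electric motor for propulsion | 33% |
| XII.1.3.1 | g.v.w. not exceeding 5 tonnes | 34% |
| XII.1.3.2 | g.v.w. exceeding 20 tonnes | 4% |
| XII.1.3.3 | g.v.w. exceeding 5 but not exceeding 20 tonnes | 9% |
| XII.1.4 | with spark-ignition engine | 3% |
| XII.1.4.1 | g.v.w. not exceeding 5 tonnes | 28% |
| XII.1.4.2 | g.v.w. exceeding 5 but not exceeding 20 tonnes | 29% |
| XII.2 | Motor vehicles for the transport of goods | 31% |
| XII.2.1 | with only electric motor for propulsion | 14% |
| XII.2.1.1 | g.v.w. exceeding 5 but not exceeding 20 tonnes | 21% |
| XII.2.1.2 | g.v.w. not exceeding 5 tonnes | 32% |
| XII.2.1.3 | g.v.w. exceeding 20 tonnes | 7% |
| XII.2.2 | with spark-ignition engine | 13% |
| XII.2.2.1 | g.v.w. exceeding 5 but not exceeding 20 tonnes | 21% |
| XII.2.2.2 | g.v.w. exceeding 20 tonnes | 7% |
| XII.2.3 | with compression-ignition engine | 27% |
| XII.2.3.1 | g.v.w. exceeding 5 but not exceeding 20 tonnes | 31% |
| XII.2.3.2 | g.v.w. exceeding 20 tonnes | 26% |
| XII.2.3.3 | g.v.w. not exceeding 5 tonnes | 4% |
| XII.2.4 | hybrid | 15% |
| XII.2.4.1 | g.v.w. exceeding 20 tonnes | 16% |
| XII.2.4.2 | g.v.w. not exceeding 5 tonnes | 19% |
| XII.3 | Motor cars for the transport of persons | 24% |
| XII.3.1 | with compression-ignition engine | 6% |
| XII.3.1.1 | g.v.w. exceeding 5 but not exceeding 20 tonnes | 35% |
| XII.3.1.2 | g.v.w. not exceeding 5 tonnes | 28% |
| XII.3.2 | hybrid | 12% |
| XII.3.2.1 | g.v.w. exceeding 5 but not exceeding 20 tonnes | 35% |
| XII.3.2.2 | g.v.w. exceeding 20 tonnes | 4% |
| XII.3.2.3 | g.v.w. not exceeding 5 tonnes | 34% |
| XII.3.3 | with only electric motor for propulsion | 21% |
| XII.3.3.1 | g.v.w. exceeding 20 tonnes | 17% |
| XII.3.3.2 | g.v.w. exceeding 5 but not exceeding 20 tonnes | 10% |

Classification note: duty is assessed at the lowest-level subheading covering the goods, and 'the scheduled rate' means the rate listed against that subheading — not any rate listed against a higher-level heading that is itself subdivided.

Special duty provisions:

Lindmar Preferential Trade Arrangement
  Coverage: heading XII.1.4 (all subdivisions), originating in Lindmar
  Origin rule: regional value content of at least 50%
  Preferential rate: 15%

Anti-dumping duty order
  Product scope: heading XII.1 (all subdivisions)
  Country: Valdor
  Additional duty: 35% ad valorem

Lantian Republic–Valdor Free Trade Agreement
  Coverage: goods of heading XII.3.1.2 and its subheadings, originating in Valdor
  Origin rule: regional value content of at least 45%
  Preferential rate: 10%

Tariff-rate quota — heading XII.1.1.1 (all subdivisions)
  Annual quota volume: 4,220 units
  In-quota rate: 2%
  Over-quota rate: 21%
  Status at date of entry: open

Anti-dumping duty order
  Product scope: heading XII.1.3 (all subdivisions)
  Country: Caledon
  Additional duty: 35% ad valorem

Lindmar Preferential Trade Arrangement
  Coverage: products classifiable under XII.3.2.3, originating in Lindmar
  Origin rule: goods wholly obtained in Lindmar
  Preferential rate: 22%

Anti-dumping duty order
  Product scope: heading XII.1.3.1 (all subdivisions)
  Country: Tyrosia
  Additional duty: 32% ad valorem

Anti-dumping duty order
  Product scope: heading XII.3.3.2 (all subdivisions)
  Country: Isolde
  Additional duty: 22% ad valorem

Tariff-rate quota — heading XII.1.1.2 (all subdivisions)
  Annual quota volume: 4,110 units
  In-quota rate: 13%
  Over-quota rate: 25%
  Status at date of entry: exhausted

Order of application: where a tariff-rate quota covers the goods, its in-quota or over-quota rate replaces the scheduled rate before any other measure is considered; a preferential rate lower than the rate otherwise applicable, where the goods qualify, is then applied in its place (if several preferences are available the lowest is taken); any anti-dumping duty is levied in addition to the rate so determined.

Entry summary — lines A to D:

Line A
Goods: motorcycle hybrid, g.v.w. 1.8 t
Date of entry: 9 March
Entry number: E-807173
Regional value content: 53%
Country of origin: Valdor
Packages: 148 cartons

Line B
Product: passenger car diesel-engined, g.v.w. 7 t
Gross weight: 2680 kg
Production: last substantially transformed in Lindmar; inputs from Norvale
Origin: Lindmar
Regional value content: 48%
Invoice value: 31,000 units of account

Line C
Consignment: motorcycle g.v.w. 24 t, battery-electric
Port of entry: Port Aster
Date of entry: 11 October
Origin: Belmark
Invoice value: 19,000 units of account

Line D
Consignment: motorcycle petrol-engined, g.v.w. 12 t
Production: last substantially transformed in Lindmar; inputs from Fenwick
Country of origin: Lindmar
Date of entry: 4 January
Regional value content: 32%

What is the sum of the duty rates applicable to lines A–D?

112%

Line A: motorcycle → XII.1; hybrid → XII.1.2; g.v.w. 1.8 t → XII.1.2.2. Scheduled 9%. Valdor agreement on XII.3.1.2: XII.1.2.2 not covered; anti-dumping (Valdor, XII.1): +35%; total 9% + 35% = 44%. → 44%.
Line B: passenger car → XII.3; diesel-engined → XII.3.1; g.v.w. 7 t → XII.3.1.1. Scheduled 35%. Lindmar agreement on XII.1.4: XII.3.1.1 not covered; Lindmar agreement on XII.3.2.3: XII.3.1.1 not covered. → 35%.
Line C: motorcycle → XII.1; battery-electric → XII.1.3; g.v.w. 24 t → XII.1.3.2. Scheduled 4%. No special measure applies. → 4%.
Line D: motorcycle → XII.1; petrol-engined → XII.1.4; g.v.w. 12 t → XII.1.4.2. Scheduled 29%. Lindmar agreement on XII.1.4: RVC < 50%; Lindmar agreement on XII.3.2.3: XII.1.4.2 not covered. → 29%.
Sum: 44% + 35% + 4% + 29% = 112%.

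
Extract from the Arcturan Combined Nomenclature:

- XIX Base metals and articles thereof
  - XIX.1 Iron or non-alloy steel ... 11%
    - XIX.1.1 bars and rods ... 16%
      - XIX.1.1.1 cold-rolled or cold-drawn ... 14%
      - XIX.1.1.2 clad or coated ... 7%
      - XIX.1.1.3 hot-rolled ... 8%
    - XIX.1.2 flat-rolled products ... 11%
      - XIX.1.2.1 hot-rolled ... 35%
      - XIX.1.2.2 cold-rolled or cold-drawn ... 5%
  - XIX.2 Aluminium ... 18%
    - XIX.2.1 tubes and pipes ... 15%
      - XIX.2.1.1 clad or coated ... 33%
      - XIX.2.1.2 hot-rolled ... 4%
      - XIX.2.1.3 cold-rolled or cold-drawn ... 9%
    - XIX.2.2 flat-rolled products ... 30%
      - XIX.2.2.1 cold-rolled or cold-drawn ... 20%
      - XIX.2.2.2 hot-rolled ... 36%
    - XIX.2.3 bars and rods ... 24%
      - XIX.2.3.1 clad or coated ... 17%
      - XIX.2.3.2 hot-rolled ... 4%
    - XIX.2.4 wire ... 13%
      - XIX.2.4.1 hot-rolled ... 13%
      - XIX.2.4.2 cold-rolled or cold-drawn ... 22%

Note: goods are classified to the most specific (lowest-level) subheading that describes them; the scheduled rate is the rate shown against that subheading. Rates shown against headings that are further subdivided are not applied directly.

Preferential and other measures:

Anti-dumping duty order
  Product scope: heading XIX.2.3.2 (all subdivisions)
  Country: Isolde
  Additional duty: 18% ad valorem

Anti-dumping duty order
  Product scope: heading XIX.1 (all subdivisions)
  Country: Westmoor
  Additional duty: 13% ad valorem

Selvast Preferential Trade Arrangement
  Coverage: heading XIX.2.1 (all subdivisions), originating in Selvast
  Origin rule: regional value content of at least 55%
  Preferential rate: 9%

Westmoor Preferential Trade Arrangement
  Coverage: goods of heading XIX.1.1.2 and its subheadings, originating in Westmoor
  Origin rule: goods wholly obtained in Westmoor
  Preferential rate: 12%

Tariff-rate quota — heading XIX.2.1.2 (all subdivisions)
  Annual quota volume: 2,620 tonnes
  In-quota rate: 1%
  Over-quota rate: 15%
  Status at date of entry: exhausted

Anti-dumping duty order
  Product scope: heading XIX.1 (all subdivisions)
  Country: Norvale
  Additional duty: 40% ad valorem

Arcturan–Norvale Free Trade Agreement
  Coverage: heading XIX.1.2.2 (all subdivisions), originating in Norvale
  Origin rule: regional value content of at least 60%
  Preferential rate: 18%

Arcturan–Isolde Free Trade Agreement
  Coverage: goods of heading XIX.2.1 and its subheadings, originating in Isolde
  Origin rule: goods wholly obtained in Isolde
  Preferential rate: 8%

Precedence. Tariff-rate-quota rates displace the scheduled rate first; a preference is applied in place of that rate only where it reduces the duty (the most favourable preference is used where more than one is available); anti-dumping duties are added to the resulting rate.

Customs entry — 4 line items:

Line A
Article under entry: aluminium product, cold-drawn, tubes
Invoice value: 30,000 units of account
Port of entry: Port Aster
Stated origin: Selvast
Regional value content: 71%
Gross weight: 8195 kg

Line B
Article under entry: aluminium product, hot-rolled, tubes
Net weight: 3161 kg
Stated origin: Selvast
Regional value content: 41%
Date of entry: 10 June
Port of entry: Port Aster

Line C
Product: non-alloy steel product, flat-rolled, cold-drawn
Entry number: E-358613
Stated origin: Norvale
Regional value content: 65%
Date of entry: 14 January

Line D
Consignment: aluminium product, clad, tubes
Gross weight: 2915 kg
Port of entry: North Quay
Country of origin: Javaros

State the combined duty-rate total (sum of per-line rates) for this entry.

Line A: aluminium → XIX.2; tubes → XIX.2.1; cold-drawn → XIX.2.1.3. Scheduled 9%. Selvast agreement on XIX.2.1: RVC ≥ 55% → 9% available; preference 9% not lower than 9% → no reduction. → 9%.
Line B: aluminium → XIX.2; tubes → XIX.2.1; hot-rolled → XIX.2.1.2. Scheduled 4%. quota on XIX.2.1.2 exhausted → over-quota 15%; Selvast agreement on XIX.2.1: RVC < 55%. → 15%.
Line C: non-alloy steel → XIX.1; flat-rolled → XIX.1.2; cold-drawn → XIX.1.2.2. Scheduled 5%. Norvale agreement on XIX.1.2.2: RVC ≥ 60% → 18% available; preference 18% not lower than 5% → no reduction; anti-dumping (Norvale, XIX.1): +40%; total 5% + 40% = 45%. → 45%.
Line D: aluminium → XIX.2; tubes → XIX.2.1; clad → XIX.2.1.1. Scheduled 33%. No special measure applies. → 33%.
Sum: 9% + 15% + 45% + 33% = 102%.

102%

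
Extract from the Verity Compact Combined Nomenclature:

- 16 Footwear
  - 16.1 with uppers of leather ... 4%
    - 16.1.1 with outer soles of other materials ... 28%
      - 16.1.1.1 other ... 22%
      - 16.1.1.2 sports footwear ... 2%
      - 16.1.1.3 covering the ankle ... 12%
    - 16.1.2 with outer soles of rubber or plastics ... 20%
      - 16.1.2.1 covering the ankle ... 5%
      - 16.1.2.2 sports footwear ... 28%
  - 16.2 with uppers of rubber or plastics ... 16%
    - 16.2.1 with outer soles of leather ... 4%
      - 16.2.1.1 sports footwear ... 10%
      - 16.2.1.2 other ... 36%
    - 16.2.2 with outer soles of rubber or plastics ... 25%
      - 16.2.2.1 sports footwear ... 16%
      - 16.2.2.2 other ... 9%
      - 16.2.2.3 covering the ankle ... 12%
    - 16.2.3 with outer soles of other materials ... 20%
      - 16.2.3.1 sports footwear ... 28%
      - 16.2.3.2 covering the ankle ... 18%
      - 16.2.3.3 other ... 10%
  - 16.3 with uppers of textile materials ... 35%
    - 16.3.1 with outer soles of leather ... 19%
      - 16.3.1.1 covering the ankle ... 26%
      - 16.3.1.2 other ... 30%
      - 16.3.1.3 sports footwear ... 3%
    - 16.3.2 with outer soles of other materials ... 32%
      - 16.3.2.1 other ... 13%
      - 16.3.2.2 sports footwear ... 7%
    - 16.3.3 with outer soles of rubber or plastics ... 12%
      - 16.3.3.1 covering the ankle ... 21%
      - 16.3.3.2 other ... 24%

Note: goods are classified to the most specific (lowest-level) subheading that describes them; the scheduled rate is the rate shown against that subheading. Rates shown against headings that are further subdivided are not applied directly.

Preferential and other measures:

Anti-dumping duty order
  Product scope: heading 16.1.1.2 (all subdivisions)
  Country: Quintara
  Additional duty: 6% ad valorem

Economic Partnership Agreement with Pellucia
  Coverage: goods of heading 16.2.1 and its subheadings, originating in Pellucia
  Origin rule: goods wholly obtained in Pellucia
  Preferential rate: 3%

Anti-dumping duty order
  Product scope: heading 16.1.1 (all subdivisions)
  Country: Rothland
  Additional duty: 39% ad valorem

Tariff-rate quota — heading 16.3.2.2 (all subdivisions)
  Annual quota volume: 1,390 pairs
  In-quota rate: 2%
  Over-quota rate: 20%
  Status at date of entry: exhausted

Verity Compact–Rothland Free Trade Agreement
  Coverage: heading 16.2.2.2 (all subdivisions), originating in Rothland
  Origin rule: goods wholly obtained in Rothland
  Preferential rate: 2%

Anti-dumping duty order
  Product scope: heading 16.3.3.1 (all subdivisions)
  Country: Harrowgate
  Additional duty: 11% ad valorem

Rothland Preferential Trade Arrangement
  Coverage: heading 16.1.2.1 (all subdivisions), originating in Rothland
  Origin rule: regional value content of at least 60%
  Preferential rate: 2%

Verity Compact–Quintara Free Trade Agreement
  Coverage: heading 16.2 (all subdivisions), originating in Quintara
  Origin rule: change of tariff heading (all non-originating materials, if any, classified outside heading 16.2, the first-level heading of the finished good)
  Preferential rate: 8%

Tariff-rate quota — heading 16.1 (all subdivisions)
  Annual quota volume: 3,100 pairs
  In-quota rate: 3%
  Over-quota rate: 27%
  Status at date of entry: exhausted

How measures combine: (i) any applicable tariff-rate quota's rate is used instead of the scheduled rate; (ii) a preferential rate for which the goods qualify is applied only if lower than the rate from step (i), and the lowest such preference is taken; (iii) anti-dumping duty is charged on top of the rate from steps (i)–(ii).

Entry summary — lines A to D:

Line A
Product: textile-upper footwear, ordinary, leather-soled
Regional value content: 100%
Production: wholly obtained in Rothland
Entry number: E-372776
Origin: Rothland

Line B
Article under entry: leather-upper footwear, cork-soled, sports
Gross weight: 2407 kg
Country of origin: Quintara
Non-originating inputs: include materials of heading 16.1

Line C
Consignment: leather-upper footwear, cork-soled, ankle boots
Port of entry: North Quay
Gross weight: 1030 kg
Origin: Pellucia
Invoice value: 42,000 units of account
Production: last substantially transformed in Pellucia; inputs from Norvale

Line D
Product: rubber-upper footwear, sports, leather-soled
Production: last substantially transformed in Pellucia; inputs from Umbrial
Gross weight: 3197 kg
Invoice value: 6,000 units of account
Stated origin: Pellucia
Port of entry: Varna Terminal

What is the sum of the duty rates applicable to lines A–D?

100%

Line A: textile-upper → 16.3; leather-soled → 16.3.1; ordinary → 16.3.1.2. Scheduled 30%. Rothland agreement on 16.2.2.2: 16.3.1.2 not covered; Rothland agreement on 16.1.2.1: 16.3.1.2 not covered. → 30%.
Line B: leather-upper → 16.1; cork-soled → 16.1.1; sports → 16.1.1.2. Scheduled 2%. quota on 16.1 exhausted → over-quota 27%; Quintara agreement on 16.2: 16.1.1.2 not covered; anti-dumping (Quintara, 16.1.1.2): +6%; total 27% + 6% = 33%. → 33%.
Line C: leather-upper → 16.1; cork-soled → 16.1.1; ankle boots → 16.1.1.3. Scheduled 12%. quota on 16.1 exhausted → over-quota 27%; Pellucia agreement on 16.2.1: 16.1.1.3 not covered. → 27%.
Line D: rubber-upper → 16.2; leather-soled → 16.2.1; sports → 16.2.1.1. Scheduled 10%. Pellucia agreement on 16.2.1: not wholly obtained. → 10%.
Sum: 30% + 33% + 27% + 10% = 100%.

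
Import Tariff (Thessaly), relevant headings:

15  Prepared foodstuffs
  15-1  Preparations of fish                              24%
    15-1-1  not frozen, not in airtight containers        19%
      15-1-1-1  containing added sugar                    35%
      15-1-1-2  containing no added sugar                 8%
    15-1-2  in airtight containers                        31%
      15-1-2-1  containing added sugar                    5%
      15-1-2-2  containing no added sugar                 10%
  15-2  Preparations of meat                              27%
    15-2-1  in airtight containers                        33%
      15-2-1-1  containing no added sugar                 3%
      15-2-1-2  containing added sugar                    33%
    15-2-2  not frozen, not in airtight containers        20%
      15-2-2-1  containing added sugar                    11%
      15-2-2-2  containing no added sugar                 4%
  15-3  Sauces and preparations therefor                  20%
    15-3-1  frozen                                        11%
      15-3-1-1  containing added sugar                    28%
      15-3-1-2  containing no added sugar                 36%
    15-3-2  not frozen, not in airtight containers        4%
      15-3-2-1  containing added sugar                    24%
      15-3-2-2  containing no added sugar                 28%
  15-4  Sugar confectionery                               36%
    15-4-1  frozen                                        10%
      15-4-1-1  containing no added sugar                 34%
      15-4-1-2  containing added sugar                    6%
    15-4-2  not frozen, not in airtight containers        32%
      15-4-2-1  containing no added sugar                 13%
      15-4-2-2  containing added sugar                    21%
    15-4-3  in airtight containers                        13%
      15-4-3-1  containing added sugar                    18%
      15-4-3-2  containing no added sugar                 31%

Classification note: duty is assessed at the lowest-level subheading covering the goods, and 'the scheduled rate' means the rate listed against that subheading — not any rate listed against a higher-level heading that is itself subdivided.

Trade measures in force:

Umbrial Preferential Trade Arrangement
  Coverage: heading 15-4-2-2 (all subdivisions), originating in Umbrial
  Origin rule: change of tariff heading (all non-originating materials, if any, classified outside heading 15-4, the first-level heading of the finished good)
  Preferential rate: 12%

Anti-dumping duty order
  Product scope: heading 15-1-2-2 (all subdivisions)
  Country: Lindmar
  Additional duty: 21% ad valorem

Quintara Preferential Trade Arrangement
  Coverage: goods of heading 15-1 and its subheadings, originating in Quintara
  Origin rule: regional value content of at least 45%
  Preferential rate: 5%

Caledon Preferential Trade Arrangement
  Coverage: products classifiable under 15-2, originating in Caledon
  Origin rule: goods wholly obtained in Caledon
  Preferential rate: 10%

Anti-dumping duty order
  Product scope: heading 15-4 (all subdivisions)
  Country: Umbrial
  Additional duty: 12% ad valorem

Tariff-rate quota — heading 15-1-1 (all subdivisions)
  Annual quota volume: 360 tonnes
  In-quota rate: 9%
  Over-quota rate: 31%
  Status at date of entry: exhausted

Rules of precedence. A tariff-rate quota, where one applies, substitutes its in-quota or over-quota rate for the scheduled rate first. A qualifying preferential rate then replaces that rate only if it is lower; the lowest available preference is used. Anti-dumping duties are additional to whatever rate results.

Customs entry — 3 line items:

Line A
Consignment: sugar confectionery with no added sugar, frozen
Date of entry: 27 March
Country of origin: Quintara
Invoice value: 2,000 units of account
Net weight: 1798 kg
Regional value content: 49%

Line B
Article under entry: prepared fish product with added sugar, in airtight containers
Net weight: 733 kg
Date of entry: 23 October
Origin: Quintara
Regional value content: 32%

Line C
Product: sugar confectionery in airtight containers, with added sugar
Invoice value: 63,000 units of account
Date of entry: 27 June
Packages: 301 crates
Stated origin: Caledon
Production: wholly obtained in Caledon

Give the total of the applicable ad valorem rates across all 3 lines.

57%

Line A: sugar confectionery → 15-4; frozen → 15-4-1; with no added sugar → 15-4-1-1. Scheduled 34%. Quintara agreement on 15-1: 15-4-1-1 not covered. → 34%.
Line B: prepared fish product → 15-1; in airtight containers → 15-1-2; with added sugar → 15-1-2-1. Scheduled 5%. Quintara agreement on 15-1: RVC < 45%. → 5%.
Line C: sugar confectionery → 15-4; in airtight containers → 15-4-3; with added sugar → 15-4-3-1. Scheduled 18%. Caledon agreement on 15-2: 15-4-3-1 not covered. → 18%.
Sum: 34% + 5% + 18% = 57%.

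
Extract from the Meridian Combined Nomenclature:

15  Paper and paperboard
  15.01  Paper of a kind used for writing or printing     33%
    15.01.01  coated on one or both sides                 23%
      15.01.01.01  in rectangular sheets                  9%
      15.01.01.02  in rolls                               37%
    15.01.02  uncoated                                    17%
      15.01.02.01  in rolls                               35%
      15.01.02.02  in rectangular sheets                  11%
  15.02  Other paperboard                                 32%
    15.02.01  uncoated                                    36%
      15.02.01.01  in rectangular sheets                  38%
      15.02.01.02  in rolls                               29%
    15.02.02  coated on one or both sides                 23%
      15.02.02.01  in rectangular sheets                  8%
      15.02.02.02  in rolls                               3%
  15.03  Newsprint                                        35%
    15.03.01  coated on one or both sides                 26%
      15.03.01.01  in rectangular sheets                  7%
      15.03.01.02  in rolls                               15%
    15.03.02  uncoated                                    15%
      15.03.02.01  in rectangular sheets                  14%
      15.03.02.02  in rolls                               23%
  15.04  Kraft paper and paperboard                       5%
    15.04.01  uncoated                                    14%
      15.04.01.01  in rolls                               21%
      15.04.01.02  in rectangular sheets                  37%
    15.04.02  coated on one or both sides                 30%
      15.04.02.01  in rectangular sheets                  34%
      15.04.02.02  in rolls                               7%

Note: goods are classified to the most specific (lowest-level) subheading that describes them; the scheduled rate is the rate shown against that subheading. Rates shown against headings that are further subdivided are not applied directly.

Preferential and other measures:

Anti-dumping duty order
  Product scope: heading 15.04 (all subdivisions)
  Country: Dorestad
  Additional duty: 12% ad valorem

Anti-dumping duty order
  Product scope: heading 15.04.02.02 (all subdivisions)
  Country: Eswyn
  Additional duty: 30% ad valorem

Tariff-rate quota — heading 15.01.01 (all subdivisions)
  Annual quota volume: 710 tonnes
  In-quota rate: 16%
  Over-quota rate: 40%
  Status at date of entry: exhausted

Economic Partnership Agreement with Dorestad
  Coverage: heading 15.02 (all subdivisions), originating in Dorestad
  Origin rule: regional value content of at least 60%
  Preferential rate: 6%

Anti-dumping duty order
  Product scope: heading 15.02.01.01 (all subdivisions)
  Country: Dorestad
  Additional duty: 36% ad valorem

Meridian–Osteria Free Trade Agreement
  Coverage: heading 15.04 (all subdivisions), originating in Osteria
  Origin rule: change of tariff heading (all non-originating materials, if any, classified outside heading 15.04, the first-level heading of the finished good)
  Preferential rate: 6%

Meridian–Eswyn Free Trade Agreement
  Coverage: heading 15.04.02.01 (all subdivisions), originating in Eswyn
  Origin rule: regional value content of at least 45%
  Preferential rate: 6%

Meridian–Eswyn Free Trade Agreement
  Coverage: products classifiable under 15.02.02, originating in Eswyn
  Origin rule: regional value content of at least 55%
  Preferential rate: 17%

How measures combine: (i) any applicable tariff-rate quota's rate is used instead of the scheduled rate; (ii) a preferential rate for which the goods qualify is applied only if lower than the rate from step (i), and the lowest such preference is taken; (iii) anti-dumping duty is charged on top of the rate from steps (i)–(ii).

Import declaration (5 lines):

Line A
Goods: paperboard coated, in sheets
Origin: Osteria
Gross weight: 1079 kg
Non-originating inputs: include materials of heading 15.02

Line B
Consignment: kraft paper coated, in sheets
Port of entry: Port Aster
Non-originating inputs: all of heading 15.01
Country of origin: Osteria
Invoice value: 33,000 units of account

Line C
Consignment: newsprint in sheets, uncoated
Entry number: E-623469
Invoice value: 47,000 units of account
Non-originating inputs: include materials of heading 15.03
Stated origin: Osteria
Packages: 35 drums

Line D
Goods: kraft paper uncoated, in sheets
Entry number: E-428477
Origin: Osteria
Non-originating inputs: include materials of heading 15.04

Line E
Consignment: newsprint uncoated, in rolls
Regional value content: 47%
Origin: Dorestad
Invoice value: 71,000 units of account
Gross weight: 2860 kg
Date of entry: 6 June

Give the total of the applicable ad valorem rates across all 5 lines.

88%

Line A: paperboard → 15.02; coated → 15.02.02; in sheets → 15.02.02.01. Scheduled 8%. Osteria agreement on 15.04: 15.02.02.01 not covered. → 8%.
Line B: kraft paper → 15.04; coated → 15.04.02; in sheets → 15.04.02.01. Scheduled 34%. Osteria agreement on 15.04: CTH met → 6% available; preferential 6%. → 6%.
Line C: newsprint → 15.03; uncoated → 15.03.02; in sheets → 15.03.02.01. Scheduled 14%. Osteria agreement on 15.04: 15.03.02.01 not covered. → 14%.
Line D: kraft paper → 15.04; uncoated → 15.04.01; in sheets → 15.04.01.02. Scheduled 37%. Osteria agreement on 15.04: CTH not met. → 37%.
Line E: newsprint → 15.03; uncoated → 15.03.02; in rolls → 15.03.02.02. Scheduled 23%. Dorestad agreement on 15.02: 15.03.02.02 not covered. → 23%.
Sum: 8% + 6% + 14% + 37% + 23% = 88%.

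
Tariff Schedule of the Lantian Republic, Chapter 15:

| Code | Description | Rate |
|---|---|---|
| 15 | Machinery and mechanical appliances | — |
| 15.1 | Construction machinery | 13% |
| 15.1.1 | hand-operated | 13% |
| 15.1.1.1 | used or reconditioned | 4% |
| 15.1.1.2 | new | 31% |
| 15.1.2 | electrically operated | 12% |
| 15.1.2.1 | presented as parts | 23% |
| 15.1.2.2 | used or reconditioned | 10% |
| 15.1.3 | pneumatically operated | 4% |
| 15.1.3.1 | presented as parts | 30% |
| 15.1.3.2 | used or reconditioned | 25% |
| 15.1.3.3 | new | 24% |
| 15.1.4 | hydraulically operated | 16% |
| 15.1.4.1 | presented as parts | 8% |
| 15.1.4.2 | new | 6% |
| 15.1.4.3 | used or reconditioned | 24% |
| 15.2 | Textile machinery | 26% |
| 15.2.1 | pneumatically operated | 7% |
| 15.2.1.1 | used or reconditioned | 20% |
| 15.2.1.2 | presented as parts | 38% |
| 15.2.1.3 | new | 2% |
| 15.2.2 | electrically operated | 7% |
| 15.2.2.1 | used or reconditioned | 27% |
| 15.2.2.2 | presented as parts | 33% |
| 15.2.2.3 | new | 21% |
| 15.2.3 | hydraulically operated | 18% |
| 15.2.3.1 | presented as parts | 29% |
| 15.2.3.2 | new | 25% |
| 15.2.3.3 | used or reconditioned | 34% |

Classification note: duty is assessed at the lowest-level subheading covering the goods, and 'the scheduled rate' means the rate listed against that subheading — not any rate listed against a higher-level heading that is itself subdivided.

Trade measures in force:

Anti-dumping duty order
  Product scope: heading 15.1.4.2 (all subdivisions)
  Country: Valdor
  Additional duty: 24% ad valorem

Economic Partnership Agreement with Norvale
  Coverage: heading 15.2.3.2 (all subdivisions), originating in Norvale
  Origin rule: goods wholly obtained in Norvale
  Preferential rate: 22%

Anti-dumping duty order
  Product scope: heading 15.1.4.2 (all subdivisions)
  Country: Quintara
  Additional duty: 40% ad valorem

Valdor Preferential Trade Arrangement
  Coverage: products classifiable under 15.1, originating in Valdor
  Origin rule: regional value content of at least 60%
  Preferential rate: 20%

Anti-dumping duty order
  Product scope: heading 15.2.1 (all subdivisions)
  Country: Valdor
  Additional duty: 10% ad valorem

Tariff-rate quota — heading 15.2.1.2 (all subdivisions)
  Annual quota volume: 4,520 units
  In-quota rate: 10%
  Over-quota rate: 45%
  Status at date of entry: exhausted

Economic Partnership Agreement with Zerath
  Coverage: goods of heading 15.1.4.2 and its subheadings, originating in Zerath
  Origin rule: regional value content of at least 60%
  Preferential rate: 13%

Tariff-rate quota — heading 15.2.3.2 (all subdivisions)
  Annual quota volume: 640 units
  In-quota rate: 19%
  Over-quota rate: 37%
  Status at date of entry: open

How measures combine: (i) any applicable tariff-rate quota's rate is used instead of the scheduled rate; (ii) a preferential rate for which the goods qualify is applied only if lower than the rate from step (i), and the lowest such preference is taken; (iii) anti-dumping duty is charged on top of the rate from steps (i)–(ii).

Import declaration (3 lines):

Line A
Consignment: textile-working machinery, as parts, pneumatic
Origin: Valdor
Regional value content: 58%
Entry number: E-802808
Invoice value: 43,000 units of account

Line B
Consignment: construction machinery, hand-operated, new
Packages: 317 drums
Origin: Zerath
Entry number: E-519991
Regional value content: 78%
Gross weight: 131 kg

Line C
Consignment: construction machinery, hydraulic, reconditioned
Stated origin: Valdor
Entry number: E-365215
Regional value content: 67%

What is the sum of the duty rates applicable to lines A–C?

Line A: textile-working → 15.2; pneumatic → 15.2.1; as parts → 15.2.1.2. Scheduled 38%. quota on 15.2.1.2 exhausted → over-quota 45%; Valdor agreement on 15.1: 15.2.1.2 not covered; anti-dumping (Valdor, 15.2.1): +10%; total 45% + 10% = 55%. → 55%.
Line B: construction → 15.1; hand-operated → 15.1.1; new → 15.1.1.2. Scheduled 31%. Zerath agreement on 15.1.4.2: 15.1.1.2 not covered. → 31%.
Line C: construction → 15.1; hydraulic → 15.1.4; reconditioned → 15.1.4.3. Scheduled 24%. Valdor agreement on 15.1: RVC ≥ 60% → 20% available; preferential 20%. → 20%.
Sum: 55% + 31% + 20% = 106%.

106%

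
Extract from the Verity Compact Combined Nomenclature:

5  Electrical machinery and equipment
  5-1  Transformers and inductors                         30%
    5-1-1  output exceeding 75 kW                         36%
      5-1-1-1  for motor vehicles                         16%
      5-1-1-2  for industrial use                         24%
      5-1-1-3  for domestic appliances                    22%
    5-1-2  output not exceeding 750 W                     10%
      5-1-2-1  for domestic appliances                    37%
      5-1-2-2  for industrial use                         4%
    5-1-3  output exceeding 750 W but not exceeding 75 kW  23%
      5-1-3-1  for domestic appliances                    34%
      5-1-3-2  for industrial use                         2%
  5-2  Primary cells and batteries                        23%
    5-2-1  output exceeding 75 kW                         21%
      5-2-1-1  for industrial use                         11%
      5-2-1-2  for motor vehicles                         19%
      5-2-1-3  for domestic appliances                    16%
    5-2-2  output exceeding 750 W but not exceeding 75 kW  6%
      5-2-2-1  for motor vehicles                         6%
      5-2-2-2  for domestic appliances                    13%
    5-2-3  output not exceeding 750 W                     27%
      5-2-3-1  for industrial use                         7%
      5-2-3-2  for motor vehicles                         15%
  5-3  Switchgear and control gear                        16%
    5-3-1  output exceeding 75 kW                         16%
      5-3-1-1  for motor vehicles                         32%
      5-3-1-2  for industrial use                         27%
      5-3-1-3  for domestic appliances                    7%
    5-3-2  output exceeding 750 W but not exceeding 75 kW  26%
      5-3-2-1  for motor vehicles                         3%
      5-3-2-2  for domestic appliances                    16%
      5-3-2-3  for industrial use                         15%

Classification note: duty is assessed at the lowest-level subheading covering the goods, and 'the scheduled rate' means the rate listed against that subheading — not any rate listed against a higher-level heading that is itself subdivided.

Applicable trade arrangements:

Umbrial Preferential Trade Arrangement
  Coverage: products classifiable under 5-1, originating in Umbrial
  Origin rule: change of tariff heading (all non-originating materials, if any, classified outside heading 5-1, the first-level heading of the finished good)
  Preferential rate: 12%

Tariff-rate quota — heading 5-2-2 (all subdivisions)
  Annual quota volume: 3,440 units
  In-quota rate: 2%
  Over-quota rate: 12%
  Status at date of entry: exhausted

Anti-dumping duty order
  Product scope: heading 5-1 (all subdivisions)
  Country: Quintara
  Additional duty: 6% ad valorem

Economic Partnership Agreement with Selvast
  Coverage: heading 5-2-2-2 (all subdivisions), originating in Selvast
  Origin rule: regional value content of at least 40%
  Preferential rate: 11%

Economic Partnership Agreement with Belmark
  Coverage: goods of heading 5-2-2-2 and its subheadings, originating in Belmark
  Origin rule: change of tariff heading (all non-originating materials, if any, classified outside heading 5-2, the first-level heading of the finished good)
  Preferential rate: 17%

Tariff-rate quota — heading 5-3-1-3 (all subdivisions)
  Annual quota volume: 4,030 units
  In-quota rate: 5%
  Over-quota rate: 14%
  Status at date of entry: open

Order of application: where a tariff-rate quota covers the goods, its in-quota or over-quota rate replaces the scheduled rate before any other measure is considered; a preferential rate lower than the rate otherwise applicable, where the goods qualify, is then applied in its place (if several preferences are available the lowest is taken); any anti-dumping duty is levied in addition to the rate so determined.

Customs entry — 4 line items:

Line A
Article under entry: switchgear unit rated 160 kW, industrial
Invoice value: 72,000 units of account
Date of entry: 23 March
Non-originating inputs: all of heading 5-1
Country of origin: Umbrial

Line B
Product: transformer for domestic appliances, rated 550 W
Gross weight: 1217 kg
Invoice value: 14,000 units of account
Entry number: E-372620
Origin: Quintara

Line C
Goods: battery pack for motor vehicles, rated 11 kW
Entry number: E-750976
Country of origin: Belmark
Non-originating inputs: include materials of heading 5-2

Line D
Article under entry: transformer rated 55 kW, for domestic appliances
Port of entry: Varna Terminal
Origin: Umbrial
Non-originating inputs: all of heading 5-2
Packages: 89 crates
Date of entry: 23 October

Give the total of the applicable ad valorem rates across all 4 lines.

94%

Line A: switchgear unit → 5-3; rated 160 kW → 5-3-1; industrial → 5-3-1-2. Scheduled 27%. Umbrial agreement on 5-1: 5-3-1-2 not covered. → 27%.
Line B: transformer → 5-1; rated 550 W → 5-1-2; for domestic appliances → 5-1-2-1. Scheduled 37%. anti-dumping (Quintara, 5-1): +6%; total 37% + 6% = 43%. → 43%.
Line C: battery pack → 5-2; rated 11 kW → 5-2-2; for motor vehicles → 5-2-2-1. Scheduled 6%. quota on 5-2-2 exhausted → over-quota 12%; Belmark agreement on 5-2-2-2: 5-2-2-1 not covered. → 12%.
Line D: transformer → 5-1; rated 55 kW → 5-1-3; for domestic appliances → 5-1-3-1. Scheduled 34%. Umbrial agreement on 5-1: CTH met → 12% available; preferential 12%. → 12%.
Sum: 27% + 43% + 12% + 12% = 94%.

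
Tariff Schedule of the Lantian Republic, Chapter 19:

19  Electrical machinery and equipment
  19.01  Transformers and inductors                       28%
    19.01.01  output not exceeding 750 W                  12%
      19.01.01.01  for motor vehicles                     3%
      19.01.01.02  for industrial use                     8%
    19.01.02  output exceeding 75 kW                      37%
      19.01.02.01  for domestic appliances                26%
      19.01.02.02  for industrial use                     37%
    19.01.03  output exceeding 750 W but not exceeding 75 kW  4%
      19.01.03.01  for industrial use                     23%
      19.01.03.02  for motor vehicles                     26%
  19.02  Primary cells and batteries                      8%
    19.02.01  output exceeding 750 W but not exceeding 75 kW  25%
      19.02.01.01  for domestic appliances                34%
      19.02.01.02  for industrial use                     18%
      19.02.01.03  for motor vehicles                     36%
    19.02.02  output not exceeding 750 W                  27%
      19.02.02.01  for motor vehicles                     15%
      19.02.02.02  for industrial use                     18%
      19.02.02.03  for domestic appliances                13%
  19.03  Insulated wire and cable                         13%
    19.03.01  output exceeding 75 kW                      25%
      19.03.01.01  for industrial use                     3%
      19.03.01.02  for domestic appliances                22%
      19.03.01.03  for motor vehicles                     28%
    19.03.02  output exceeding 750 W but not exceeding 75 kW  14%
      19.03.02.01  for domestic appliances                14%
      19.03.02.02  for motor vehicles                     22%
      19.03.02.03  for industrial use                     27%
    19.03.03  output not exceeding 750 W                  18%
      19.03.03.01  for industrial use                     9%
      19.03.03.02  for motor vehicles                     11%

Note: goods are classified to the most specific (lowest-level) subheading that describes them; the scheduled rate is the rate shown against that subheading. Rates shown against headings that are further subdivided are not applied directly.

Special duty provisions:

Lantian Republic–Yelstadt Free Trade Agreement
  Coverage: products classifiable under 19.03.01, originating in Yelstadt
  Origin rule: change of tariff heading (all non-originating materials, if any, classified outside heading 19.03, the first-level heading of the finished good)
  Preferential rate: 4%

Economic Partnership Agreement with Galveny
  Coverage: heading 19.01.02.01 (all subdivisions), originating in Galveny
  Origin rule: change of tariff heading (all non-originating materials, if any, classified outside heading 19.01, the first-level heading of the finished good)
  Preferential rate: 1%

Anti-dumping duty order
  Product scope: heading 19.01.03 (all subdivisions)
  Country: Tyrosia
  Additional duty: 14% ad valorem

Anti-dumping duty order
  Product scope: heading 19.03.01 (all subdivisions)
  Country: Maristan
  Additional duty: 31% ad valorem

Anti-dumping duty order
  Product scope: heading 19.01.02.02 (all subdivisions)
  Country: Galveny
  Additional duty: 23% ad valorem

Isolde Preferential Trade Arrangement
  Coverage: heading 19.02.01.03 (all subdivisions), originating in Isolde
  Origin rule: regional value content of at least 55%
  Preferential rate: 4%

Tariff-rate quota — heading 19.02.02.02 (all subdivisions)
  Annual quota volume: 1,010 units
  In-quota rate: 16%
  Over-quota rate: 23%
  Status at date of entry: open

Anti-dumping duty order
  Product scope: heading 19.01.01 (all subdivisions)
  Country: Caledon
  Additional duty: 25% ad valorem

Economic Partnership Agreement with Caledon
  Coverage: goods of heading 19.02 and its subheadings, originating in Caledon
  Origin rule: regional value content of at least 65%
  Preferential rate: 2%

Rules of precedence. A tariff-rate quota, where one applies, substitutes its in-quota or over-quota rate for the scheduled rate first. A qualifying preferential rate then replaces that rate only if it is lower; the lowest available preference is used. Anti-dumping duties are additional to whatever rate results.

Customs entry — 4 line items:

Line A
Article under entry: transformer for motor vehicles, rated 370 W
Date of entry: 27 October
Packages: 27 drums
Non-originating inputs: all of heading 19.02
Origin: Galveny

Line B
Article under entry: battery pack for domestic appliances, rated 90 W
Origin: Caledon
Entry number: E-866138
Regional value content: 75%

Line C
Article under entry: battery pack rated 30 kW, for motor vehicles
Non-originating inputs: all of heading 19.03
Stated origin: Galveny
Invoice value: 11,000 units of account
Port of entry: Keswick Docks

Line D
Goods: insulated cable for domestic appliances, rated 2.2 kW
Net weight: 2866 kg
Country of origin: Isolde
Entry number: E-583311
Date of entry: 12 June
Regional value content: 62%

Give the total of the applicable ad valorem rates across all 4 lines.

55%

Line A: transformer → 19.01; rated 370 W → 19.01.01; for motor vehicles → 19.01.01.01. Scheduled 3%. Galveny agreement on 19.01.02.01: 19.01.01.01 not covered. → 3%.
Line B: battery pack → 19.02; rated 90 W → 19.02.02; for domestic appliances → 19.02.02.03. Scheduled 13%. Caledon agreement on 19.02: RVC ≥ 65% → 2% available; preferential 2%. → 2%.
Line C: battery pack → 19.02; rated 30 kW → 19.02.01; for motor vehicles → 19.02.01.03. Scheduled 36%. Galveny agreement on 19.01.02.01: 19.02.01.03 not covered. → 36%.
Line D: insulated cable → 19.03; rated 2.2 kW → 19.03.02; for domestic appliances → 19.03.02.01. Scheduled 14%. Isolde agreement on 19.02.01.03: 19.03.02.01 not covered. → 14%.
Sum: 3% + 2% + 36% + 14% = 55%.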